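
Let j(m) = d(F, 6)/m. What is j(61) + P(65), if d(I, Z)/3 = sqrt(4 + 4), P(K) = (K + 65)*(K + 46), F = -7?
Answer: 14430 + 6*sqrt(2)/61 ≈ 14430.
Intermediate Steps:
P(K) = (46 + K)*(65 + K) (P(K) = (65 + K)*(46 + K) = (46 + K)*(65 + K))
d(I, Z) = 6*sqrt(2) (d(I, Z) = 3*sqrt(4 + 4) = 3*sqrt(8) = 3*(2*sqrt(2)) = 6*sqrt(2))
j(m) = 6*sqrt(2)/m (j(m) = (6*sqrt(2))/m = 6*sqrt(2)/m)
j(61) + P(65) = 6*sqrt(2)/61 + (2990 + 65**2 + 111*65) = 6*sqrt(2)*(1/61) + (2990 + 4225 + 7215) = 6*sqrt(2)/61 + 14430 = 14430 + 6*sqrt(2)/61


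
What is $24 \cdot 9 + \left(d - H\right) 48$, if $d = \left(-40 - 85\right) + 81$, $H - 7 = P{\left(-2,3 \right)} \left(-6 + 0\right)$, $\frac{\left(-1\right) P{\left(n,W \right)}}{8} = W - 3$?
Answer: $-2232$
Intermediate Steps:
$P{\left(n,W \right)} = 24 - 8 W$ ($P{\left(n,W \right)} = - 8 \left(W - 3\right) = - 8 \left(-3 + W\right) = 24 - 8 W$)
$H = 7$ ($H = 7 + \left(24 - 24\right) \left(-6 + 0\right) = 7 + \left(24 - 24\right) \left(-6\right) = 7 + 0 \left(-6\right) = 7 + 0 = 7$)
$d = -44$ ($d = -125 + 81 = -44$)
$24 \cdot 9 + \left(d - H\right) 48 = 24 \cdot 9 + \left(-44 - 7\right) 48 = 216 + \left(-44 - 7\right) 48 = 216 - 2448 = -2232$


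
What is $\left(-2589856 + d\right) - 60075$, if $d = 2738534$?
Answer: $88603$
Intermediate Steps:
$\left(-2589856 + d\right) - 60075 = \left(-2589856 + 2738534\right) - 60075 = 148678 - 60075 = 88603$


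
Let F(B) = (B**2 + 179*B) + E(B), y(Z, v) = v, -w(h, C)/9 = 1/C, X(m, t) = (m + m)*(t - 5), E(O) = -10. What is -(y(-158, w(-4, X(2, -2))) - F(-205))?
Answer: 148951/28 ≈ 5319.7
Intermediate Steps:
X(m, t) = 2*m*(-5 + t) (X(m, t) = (2*m)*(-5 + t) = 2*m*(-5 + t))
w(h, C) = -9/C
F(B) = -10 + B**2 + 179*B (F(B) = (B**2 + 179*B) - 10 = -10 + B**2 + 179*B)
-(y(-158, w(-4, X(2, -2))) - F(-205)) = -(-9*1/(4*(-5 - 2)) - (-10 + (-205)**2 + 179*(-205))) = -(-9/(2*2*(-7)) - (-10 + 42025 - 36695)) = -(-9/(-28) - 1*5320) = -(-9*(-1/28) - 5320) = -(9/28 - 5320) = -1*(-148951/28) = 148951/28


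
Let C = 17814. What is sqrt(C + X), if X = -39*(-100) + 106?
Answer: 2*sqrt(5455) ≈ 147.72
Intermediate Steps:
X = 4006 (X = 3900 + 106 = 4006)
sqrt(C + X) = sqrt(17814 + 4006) = sqrt(21820) = 2*sqrt(5455)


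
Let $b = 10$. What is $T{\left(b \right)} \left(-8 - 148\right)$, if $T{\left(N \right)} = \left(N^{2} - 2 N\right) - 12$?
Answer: $-10608$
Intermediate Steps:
$T{\left(N \right)} = -12 + N^{2} - 2 N$
$T{\left(b \right)} \left(-8 - 148\right) = \left(-12 + 10^{2} - 20\right) \left(-8 - 148\right) = \left(-12 + 100 - 20\right) \left(-156\right) = 68 \left(-156\right) = -10608$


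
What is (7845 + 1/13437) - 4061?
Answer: 50845609/13437 ≈ 3784.0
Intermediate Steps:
(7845 + 1/13437) - 4061 = 105413266/13437 - 4061 = 50845609/13437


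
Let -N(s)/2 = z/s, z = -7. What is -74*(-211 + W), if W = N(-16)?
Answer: 62715/4 ≈ 15679.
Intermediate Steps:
N(s) = 14/s (N(s) = -(-14)/s = 14/s)
W = -7/8 (W = 14/(-16) = 14*(-1/16) = -7/8 ≈ -0.87500)
-74*(-211 + W) = -74*(-211 - 7/8) = -74*(-1695/8) = 62715/4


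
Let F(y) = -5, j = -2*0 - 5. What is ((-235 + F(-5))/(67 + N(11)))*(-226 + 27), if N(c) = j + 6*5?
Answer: 11940/23 ≈ 519.13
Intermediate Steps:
j = -5 (j = 0 - 5 = -5)
N(c) = 25 (N(c) = -5 + 6*5 = -5 + 30 = 25)
((-235 + F(-5))/(67 + N(11)))*(-226 + 27) = ((-235 - 5)/(67 + 25))*(-226 + 27) = -240/92*(-199) = -240*1/92*(-199) = -60/23*(-199) = 11940/23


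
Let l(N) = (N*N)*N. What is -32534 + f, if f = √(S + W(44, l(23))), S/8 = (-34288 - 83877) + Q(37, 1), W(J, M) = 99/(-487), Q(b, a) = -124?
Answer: -32534 + 13*I*√1328023189/487 ≈ -32534.0 + 972.79*I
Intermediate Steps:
l(N) = N³ (l(N) = N²*N = N³)
W(J, M) = -99/487 (W(J, M) = 99*(-1/487) = -99/487)
S = -946312 (S = 8*((-34288 - 83877) - 124) = 8*(-118165 - 124) = 8*(-118289) = -946312)
f = 13*I*√1328023189/487 (f = √(-946312 - 99/487) = √(-460854043/487) = 13*I*√1328023189/487 ≈ 972.79*I)
-32534 + f = -32534 + 13*I*√1328023189/487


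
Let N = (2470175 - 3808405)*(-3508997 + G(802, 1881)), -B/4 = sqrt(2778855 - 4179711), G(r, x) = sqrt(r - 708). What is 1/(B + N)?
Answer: -1/(-4695845055310 + 1338230*sqrt(94) + 8*I*sqrt(350214)) ≈ 2.1295e-13 + 2.147e-22*I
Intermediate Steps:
G(r, x) = sqrt(-708 + r)
B = -8*I*sqrt(350214) (B = -4*sqrt(2778855 - 4179711) = -8*I*sqrt(350214) ≈ -4734.3*I)
N = 4695845055310 - 1338230*sqrt(94) (N = (2470175 - 3808405)*(-3508997 + sqrt(-708 + 802)) = -1338230*(-3508997 + sqrt(94)) = 4695845055310 - 1338230*sqrt(94) ≈ 4.6958e+12)
1/(B + N) = 1/(-8*I*sqrt(350214) + (4695845055310 - 1338230*sqrt(94))) = 1/(4695845055310 - 1338230*sqrt(94) - 8*I*sqrt(350214))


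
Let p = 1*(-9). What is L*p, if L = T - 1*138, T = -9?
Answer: 1323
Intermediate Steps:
p = -9
L = -147 (L = -9 - 1*138 = -9 - 138 = -147)
L*p = -147*(-9) = 1323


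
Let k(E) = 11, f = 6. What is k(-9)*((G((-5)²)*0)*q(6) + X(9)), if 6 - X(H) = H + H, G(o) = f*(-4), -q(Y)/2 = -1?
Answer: -132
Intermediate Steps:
q(Y) = 2 (q(Y) = -2*(-1) = 2)
G(o) = -24 (G(o) = 6*(-4) = -24)
X(H) = 6 - 2*H (X(H) = 6 - (H + H) = 6 - 2*H)
k(-9)*((G((-5)²)*0)*q(6) + X(9)) = 11*(-24*0*2 + (6 - 2*9)) = 11*(0*2 + (6 - 18)) = 11*(0 - 12) = 11*(-12) = -132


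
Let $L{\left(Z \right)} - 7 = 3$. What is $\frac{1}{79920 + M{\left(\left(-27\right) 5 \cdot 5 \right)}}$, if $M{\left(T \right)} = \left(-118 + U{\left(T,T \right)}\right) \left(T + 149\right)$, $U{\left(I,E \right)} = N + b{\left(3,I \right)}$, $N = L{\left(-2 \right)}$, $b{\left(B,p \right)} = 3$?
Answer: $\frac{1}{135150} \approx 7.3992 \cdot 10^{-6}$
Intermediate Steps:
$L{\left(Z \right)} = 10$ ($L{\left(Z \right)} = 7 + 3 = 10$)
$N = 10$
$U{\left(I,E \right)} = 13$ ($U{\left(I,E \right)} = 10 + 3 = 13$)
$M{\left(T \right)} = -15645 - 105 T$ ($M{\left(T \right)} = \left(-118 + 13\right) \left(T + 149\right) = - 105 \left(149 + T\right) = -15645 - 105 T$)
$\frac{1}{79920 + M{\left(\left(-27\right) 5 \cdot 5 \right)}} = \frac{1}{79920 - \left(15645 + 105 \left(-27\right) 5 \cdot 5\right)} = \frac{1}{79920 - \left(15645 + 105 \left(\left(-135\right) 5\right)\right)} = \frac{1}{79920 - -55230} = \frac{1}{79920 + \left(-15645 + 70875\right)} = \frac{1}{79920 + 55230} = \frac{1}{135150}$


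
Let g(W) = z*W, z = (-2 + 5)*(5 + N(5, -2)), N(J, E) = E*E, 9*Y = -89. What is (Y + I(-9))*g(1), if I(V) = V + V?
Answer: -753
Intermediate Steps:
Y = -89/9 (Y = (1/9)*(-89) = -89/9 ≈ -9.8889)
N(J, E) = E**2
z = 27 (z = (-2 + 5)*(5 + (-2)**2) = 3*(5 + 4) = 3*9 = 27)
I(V) = 2*V
g(W) = 27*W
(Y + I(-9))*g(1) = (-89/9 + 2*(-9))*(27*1) = (-89/9 - 18)*27 = -251/9*27 = -753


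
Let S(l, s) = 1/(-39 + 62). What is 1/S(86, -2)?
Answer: 23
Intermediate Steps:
S(l, s) = 1/23
1/S(86, -2) = 1/(1/23) = 23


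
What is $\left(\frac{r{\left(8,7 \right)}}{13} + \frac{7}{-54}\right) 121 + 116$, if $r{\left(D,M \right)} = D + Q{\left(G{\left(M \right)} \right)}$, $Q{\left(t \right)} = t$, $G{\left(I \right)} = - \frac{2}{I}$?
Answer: $\frac{845783}{4914} \approx 172.12$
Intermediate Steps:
$r{\left(D,M \right)} = D - \frac{2}{M}$
$\left(\frac{r{\left(8,7 \right)}}{13} + \frac{7}{-54}\right) 121 + 116 = \left(\frac{8 - \frac{2}{7}}{13} + \frac{7}{-54}\right) 121 + 116 = \left(\left(8 - \frac{2}{7}\right) \frac{1}{13} + 7 \left(- \frac{1}{54}\right)\right) 121 + 116 = \left(\left(8 - \frac{2}{7}\right) \frac{1}{13} - \frac{7}{54}\right) 121 + 116 = \left(\frac{54}{7} \cdot \frac{1}{13} - \frac{7}{54}\right) 121 + 116 = \left(\frac{54}{91} - \frac{7}{54}\right) 121 + 116 = \frac{2279}{4914} \cdot 121 + 116 = \frac{275759}{4914} + 116 = \frac{845783}{4914}$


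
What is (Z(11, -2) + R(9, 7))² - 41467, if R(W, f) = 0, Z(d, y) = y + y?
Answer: -41451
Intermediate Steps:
Z(d, y) = 2*y
(Z(11, -2) + R(9, 7))² - 41467 = (2*(-2) + 0)² - 41467 = (-4 + 0)² - 41467 = (-4)² - 41467 = 16 - 41467 = -41451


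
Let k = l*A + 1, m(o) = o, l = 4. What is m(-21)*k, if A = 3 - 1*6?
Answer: 231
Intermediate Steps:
A = -3 (A = 3 - 6 = -3)
k = -11 (k = 4*(-3) + 1 = -12 + 1 = -11)
m(-21)*k = -21*(-11) = 231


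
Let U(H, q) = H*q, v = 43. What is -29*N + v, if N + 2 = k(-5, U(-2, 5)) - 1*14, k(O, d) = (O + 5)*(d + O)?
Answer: 507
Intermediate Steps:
k(O, d) = (5 + O)*(O + d)
N = -16 (N = -2 + (((-5)² + 5*(-5) + 5*(-2*5) - (-10)*5) - 1*14) = -2 + ((25 - 25 + 5*(-10) - 5*(-10)) - 14) = -2 + ((25 - 25 - 50 + 50) - 14) = -2 + (0 - 14) = -2 - 14 = -16)
-29*N + v = -29*(-16) + 43 = 464 + 43 = 507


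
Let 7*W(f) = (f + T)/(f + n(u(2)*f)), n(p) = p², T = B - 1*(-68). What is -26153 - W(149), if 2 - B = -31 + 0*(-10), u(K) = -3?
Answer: -18303255634/699853 ≈ -26153.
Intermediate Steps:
B = 33 (B = 2 - (-31 + 0*(-10)) = 2 - (-31 + 0) = 2 - 1*(-31) = 2 + 31 = 33)
T = 101 (T = 33 - 1*(-68) = 33 + 68 = 101)
W(f) = (101 + f)/(7*(f + 9*f²)) (W(f) = ((f + 101)/(f + (-3*f)²))/7 = ((101 + f)/(f + 9*f²))/7 = (101 + f)/(7*(f + 9*f²)))
-26153 - W(149) = -26153 - (101 + 149)/(7*149*(1 + 9*149)) = -26153 - 250/(7*149*(1 + 1341)) = -26153 - 250/(7*149*1342) = -26153 - 1*125/699853 = -26153 - 125/699853 = -18303255634/699853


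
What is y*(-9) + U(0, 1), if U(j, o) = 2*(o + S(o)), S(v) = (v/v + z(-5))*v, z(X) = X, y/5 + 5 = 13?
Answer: -366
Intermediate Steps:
y = 40 (y = -25 + 5*13 = -25 + 65 = 40)
S(v) = -4*v (S(v) = (v/v - 5)*v = (1 - 5)*v = -4*v)
U(j, o) = -6*o (U(j, o) = 2*(o - 4*o) = 2*(-3*o) = -6*o)
y*(-9) + U(0, 1) = 40*(-9) - 6*1 = -360 - 6 = -366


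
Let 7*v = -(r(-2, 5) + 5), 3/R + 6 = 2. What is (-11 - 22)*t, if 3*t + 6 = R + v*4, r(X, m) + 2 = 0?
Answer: 2607/28 ≈ 93.107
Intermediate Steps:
R = -¾ (R = 3/(-6 + 2) = 3/(-4) = 3*(-¼) = -¾ ≈ -0.75000)
r(X, m) = -2 (r(X, m) = -2 + 0 = -2)
v = -3/7 (v = (-(-2 + 5))/7 = (-1*3)/7 = (⅐)*(-3) = -3/7 ≈ -0.42857)
t = -79/28 (t = -2 + (-¾ - 3/7*4)/3 = -2 + (-¾ - 12/7)/3 = -2 + (⅓)*(-69/28) = -2 - 23/28 = -79/28 ≈ -2.8214)
(-11 - 22)*t = (-11 - 22)*(-79/28) = -33*(-79/28) = 2607/28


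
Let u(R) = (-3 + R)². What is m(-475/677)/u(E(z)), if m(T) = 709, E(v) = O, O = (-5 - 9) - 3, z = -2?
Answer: 709/400 ≈ 1.7725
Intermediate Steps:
O = -17 (O = -14 - 3 = -17)
E(v) = -17
m(-475/677)/u(E(z)) = 709/((-3 - 17)²) = 709/((-20)²) = 709/400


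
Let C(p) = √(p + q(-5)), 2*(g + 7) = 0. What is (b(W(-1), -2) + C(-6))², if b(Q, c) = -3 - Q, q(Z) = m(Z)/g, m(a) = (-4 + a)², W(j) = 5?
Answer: (56 - I*√861)²/49 ≈ 46.429 - 67.069*I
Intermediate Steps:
g = -7 (g = -7 + (½)*0 = -7 + 0 = -7)
q(Z) = -(-4 + Z)²/7 (q(Z) = (-4 + Z)²/(-7) = (-4 + Z)²*(-⅐) = -(-4 + Z)²/7)
C(p) = √(-81/7 + p) (C(p) = √(p - (-4 - 5)²/7) = √(p - ⅐*(-9)²) = √(p - ⅐*81) = √(p - 81/7) = √(-81/7 + p))
(b(W(-1), -2) + C(-6))² = ((-3 - 1*5) + √(-567 + 49*(-6))/7)² = ((-3 - 5) + √(-567 - 294)/7)² = (-8 + √(-861)/7)² = (-8 + (I*√861)/7)² = (-8 + I*√861/7)²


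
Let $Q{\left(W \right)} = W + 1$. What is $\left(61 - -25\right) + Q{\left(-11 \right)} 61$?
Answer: $-524$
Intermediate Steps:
$Q{\left(W \right)} = 1 + W$
$\left(61 - -25\right) + Q{\left(-11 \right)} 61 = \left(61 - -25\right) + \left(1 - 11\right) 61 = \left(61 + 25\right) - 610 = 86 - 610 = -524$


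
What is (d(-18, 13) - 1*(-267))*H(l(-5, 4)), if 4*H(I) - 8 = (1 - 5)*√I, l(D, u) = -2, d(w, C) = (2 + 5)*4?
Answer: 590 - 295*I*√2 ≈ 590.0 - 417.19*I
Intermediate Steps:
d(w, C) = 28 (d(w, C) = 7*4 = 28)
H(I) = 2 - √I (H(I) = 2 + ((1 - 5)*√I)/4 = 2 + (-4*√I)/4 = 2 - √I)
(d(-18, 13) - 1*(-267))*H(l(-5, 4)) = (28 - 1*(-267))*(2 - √(-2)) = (28 + 267)*(2 - I*√2) = 295*(2 - I*√2) = 590 - 295*I*√2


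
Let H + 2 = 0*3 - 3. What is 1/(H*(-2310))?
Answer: 1/11550 ≈ 8.6580e-5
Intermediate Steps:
H = -5 (H = -2 + (0*3 - 3) = -2 + (0 - 3) = -2 - 3 = -5)
1/(H*(-2310)) = 1/(-5*(-2310)) = 1/11550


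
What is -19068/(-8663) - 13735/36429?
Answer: 575641867/315584427 ≈ 1.8241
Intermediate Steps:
-19068/(-8663) - 13735/36429 = -19068*(-1/8663) - 13735*1/36429 = 19068/8663 - 13735/36429 = 575641867/315584427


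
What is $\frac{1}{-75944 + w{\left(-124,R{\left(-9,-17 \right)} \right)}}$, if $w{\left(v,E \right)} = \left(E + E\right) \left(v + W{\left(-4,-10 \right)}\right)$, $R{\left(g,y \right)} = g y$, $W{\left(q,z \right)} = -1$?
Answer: $- \frac{1}{114194} \approx -8.757 \cdot 10^{-6}$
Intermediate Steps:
$w{\left(v,E \right)} = 2 E \left(-1 + v\right)$ ($w{\left(v,E \right)} = \left(E + E\right) \left(v - 1\right) = 2 E \left(-1 + v\right)$)
$\frac{1}{-75944 + w{\left(-124,R{\left(-9,-17 \right)} \right)}} = \frac{1}{-75944 + 2 \left(\left(-9\right) \left(-17\right)\right) \left(-1 - 124\right)} = \frac{1}{-75944 + 2 \cdot 153 \left(-125\right)} = \frac{1}{-75944 - 38250} = \frac{1}{-114194} = - \frac{1}{114194}$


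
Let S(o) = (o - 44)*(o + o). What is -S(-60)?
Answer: -12480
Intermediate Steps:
S(o) = 2*o*(-44 + o) (S(o) = (-44 + o)*(2*o) = 2*o*(-44 + o))
-S(-60) = -2*(-60)*(-44 - 60) = -2*(-60)*(-104) = -1*12480 = -12480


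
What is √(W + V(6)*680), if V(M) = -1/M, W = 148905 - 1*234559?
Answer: I*√771906/3 ≈ 292.86*I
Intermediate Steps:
W = -85654 (W = 148905 - 234559 = -85654)
√(W + V(6)*680) = √(-85654 - 1/6*680) = √(-85654 - 1*⅙*680) = √(-85654 - ⅙*680) = √(-85654 - 340/3) = √(-257302/3) = I*√771906/3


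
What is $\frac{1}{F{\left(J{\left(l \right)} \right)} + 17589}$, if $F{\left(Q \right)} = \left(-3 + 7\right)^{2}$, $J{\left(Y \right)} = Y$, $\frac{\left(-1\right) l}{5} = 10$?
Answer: $\frac{1}{17605} \approx 5.6802 \cdot 10^{-5}$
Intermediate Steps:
$l = -50$ ($l = \left(-5\right) 10 = -50$)
$F{\left(Q \right)} = 16$ ($F{\left(Q \right)} = 4^{2} = 16$)
$\frac{1}{F{\left(J{\left(l \right)} \right)} + 17589} = \frac{1}{16 + 17589} = \frac{1}{17605}$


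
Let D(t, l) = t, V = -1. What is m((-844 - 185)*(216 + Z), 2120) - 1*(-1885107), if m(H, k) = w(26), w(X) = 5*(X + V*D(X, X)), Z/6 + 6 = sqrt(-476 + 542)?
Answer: 1885107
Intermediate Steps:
Z = -36 + 6*sqrt(66) (Z = -36 + 6*sqrt(-476 + 542) = -36 + 6*sqrt(66) ≈ 12.744)
w(X) = 0 (w(X) = 5*(X - X) = 5*0 = 0)
m(H, k) = 0
m((-844 - 185)*(216 + Z), 2120) - 1*(-1885107) = 0 - 1*(-1885107) = 0 + 1885107 = 1885107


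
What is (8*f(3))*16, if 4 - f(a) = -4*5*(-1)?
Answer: -2048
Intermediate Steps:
f(a) = -16 (f(a) = 4 - (-4*5)*(-1) = 4 - (-20)*(-1) = 4 - 1*20 = 4 - 20 = -16)
(8*f(3))*16 = (8*(-16))*16 = -128*16 = -2048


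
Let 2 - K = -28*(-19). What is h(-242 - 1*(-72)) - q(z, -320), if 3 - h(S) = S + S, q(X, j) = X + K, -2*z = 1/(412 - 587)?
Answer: 305549/350 ≈ 873.00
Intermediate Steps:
K = -530 (K = 2 - (-28)*(-19) = 2 - 1*532 = 2 - 532 = -530)
z = 1/350 (z = -1/(2*(412 - 587)) = -1/2/(-175) = -1/2*(-1/175) = 1/350 ≈ 0.0028571)
q(X, j) = -530 + X (q(X, j) = X - 530 = -530 + X)
h(S) = 3 - 2*S (h(S) = 3 - (S + S) = 3 - 2*S)
h(-242 - 1*(-72)) - q(z, -320) = (3 - 2*(-242 - 1*(-72))) - (-530 + 1/350) = (3 - 2*(-242 + 72)) - 1*(-185499/350) = (3 - 2*(-170)) + 185499/350 = (3 + 340) + 185499/350 = 343 + 185499/350 = 305549/350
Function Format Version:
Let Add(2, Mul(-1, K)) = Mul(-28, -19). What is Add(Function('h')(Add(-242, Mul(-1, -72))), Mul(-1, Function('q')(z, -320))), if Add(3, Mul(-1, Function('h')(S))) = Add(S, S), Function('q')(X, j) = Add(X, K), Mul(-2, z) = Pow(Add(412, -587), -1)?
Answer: Rational(305549, 350) ≈ 873.00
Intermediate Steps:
K = -530 (K = Add(2, Mul(-1, Mul(-28, -19))) = Add(2, Mul(-1, 532)) = Add(2, -532) = -530)
z = Rational(1, 350) (z = Mul(Rational(-1, 2), Pow(Add(412, -587), -1)) = Mul(Rational(-1, 2), Pow(-175, -1)) = Mul(Rational(-1, 2), Rational(-1, 175)) = Rational(1, 350) ≈ 0.0028571)
Function('q')(X, j) = Add(-530, X) (Function('q')(X, j) = Add(X, -530) = Add(-530, X))
Function('h')(S) = Add(3, Mul(-2, S)) (Function('h')(S) = Add(3, Mul(-1, Add(S, S))) = Add(3, Mul(-1, Mul(2, S))) = Add(3, Mul(-2, S)))
Add(Function('h')(Add(-242, Mul(-1, -72))), Mul(-1, Function('q')(z, -320))) = Add(Add(3, Mul(-2, Add(-242, Mul(-1, -72)))), Mul(-1, Add(-530, Rational(1, 350)))) = Add(Add(3, Mul(-2, Add(-242, 72))), Mul(-1, Rational(-185499, 350))) = Add(Add(3, Mul(-2, -170)), Rational(185499, 350)) = Add(Add(3, 340), Rational(185499, 350)) = Add(343, Rational(185499, 350)) = Rational(305549, 350)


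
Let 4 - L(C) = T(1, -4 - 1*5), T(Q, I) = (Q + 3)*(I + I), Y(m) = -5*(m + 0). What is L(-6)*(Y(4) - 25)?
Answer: -3420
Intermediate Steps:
Y(m) = -5*m
T(Q, I) = 2*I*(3 + Q) (T(Q, I) = (3 + Q)*(2*I) = 2*I*(3 + Q))
L(C) = 76 (L(C) = 4 - 2*(-4 - 1*5)*(3 + 1) = 4 - 2*(-4 - 5)*4 = 4 - 2*(-9)*4 = 4 - 1*(-72) = 4 + 72 = 76)
L(-6)*(Y(4) - 25) = 76*(-5*4 - 25) = 76*(-20 - 25) = 76*(-45) = -3420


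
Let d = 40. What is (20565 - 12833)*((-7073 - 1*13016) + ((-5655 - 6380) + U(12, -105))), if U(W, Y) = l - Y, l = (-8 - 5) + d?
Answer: -247362144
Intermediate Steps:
l = 27 (l = (-8 - 5) + 40 = -13 + 40 = 27)
U(W, Y) = 27 - Y
(20565 - 12833)*((-7073 - 1*13016) + ((-5655 - 6380) + U(12, -105))) = (20565 - 12833)*((-7073 - 1*13016) + ((-5655 - 6380) + (27 - 1*(-105)))) = 7732*((-7073 - 13016) + (-12035 + (27 + 105))) = 7732*(-20089 + (-12035 + 132)) = 7732*(-20089 - 11903) = 7732*(-31992) = -247362144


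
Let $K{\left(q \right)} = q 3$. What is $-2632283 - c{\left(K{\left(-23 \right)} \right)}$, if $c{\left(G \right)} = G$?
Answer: $-2632214$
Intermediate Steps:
$K{\left(q \right)} = 3 q$
$-2632283 - c{\left(K{\left(-23 \right)} \right)} = -2632283 - 3 \left(-23\right) = -2632283 - -69 = -2632283 + 69 = -2632214$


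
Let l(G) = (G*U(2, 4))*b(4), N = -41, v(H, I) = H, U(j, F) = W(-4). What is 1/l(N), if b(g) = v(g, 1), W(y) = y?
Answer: 1/656 ≈ 0.0015244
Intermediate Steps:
U(j, F) = -4
b(g) = g
l(G) = -16*G (l(G) = (G*(-4))*4 = -4*G*4 = -16*G)
1/l(N) = 1/(-16*(-41)) = 1/656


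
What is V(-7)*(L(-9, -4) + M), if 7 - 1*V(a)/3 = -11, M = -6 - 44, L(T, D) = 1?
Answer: -2646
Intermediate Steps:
M = -50
V(a) = 54 (V(a) = 21 - 3*(-11) = 21 + 33 = 54)
V(-7)*(L(-9, -4) + M) = 54*(1 - 50) = 54*(-49) = -2646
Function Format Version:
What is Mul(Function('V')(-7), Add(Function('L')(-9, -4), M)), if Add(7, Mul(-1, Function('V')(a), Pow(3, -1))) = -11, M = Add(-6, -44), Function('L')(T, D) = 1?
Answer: -2646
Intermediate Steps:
M = -50
Function('V')(a) = 54 (Function('V')(a) = Add(21, Mul(-3, -11)) = Add(21, 33) = 54)
Mul(Function('V')(-7), Add(Function('L')(-9, -4), M)) = Mul(54, Add(1, -50)) = Mul(54, -49) = -2646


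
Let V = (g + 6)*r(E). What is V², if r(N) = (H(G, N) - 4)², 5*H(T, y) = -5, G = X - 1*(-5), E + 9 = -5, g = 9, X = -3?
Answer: 140625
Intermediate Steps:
E = -14 (E = -9 - 5 = -14)
G = 2 (G = -3 - 1*(-5) = -3 + 5 = 2)
H(T, y) = -1 (H(T, y) = (⅕)*(-5) = -1)
r(N) = 25 (r(N) = (-1 - 4)² = (-5)² = 25)
V = 375 (V = (9 + 6)*25 = 15*25 = 375)
V² = 375² = 140625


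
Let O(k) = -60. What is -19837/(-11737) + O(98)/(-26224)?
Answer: 11838857/6995252 ≈ 1.6924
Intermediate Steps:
-19837/(-11737) + O(98)/(-26224) = -19837/(-11737) - 60/(-26224) = -19837*(-1/11737) - 60*(-1/26224) = 19837/11737 + 15/6556 = 11838857/6995252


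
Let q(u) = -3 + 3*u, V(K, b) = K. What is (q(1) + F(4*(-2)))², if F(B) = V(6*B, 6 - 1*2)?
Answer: 2304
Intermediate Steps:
F(B) = 6*B
(q(1) + F(4*(-2)))² = ((-3 + 3*1) + 6*(4*(-2)))² = ((-3 + 3) + 6*(-8))² = (0 - 48)² = (-48)² = 2304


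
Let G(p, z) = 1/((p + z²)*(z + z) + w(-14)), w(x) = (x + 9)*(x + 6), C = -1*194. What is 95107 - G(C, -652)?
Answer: 52697133838201/554082600 ≈ 95107.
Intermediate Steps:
C = -194
w(x) = (6 + x)*(9 + x) (w(x) = (9 + x)*(6 + x) = (6 + x)*(9 + x))
G(p, z) = 1/(40 + 2*z*(p + z²)) (G(p, z) = 1/((p + z²)*(z + z) + (54 + (-14)² + 15*(-14))) = 1/((p + z²)*(2*z) + (54 + 196 - 210)) = 1/(2*z*(p + z²) + 40) = 1/(40 + 2*z*(p + z²)))
95107 - G(C, -652) = 95107 - 1/(2*(20 + (-652)³ - 194*(-652))) = 95107 - 1/(2*(20 - 277167808 + 126488)) = 95107 - 1/(2*(-277041300)) = 95107 - (-1)/(2*277041300) = 95107 - 1*(-1/554082600) = 95107 + 1/554082600 = 52697133838201/554082600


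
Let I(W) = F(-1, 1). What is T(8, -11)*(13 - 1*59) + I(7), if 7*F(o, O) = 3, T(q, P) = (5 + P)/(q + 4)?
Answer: 164/7 ≈ 23.429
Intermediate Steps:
T(q, P) = (5 + P)/(4 + q)
F(o, O) = 3/7 (F(o, O) = (⅐)*3 = 3/7)
I(W) = 3/7
T(8, -11)*(13 - 1*59) + I(7) = ((5 - 11)/(4 + 8))*(13 - 1*59) + 3/7 = (-6/12)*(13 - 59) + 3/7 = ((1/12)*(-6))*(-46) + 3/7 = -½*(-46) + 3/7 = 23 + 3/7 = 164/7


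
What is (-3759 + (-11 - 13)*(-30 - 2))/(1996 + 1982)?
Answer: -997/1326 ≈ -0.75189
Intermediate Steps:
(-3759 + (-11 - 13)*(-30 - 2))/(1996 + 1982) = (-3759 - 24*(-32))/3978 = (-3759 + 768)*(1/3978) = -2991*1/3978 = -997/1326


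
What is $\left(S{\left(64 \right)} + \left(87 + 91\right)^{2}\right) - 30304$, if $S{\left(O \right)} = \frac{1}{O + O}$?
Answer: $\frac{176641}{128} \approx 1380.0$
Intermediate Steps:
$S{\left(O \right)} = \frac{1}{2 O}$
$\left(S{\left(64 \right)} + \left(87 + 91\right)^{2}\right) - 30304 = \left(\frac{1}{2 \cdot 64} + \left(87 + 91\right)^{2}\right) - 30304 = \left(\frac{1}{2} \cdot \frac{1}{64} + 178^{2}\right) - 30304 = \left(\frac{1}{128} + 31684\right) - 30304 = \frac{4055553}{128} - 30304 = \frac{176641}{128}$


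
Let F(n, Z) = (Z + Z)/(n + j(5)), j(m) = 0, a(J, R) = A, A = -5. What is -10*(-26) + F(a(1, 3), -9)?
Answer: 1318/5 ≈ 263.60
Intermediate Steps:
a(J, R) = -5
F(n, Z) = 2*Z/n (F(n, Z) = (Z + Z)/(n + 0) = (2*Z)/n = 2*Z/n)
-10*(-26) + F(a(1, 3), -9) = -10*(-26) + 2*(-9)/(-5) = 260 + 2*(-9)*(-⅕) = 260 + 18/5 = 1318/5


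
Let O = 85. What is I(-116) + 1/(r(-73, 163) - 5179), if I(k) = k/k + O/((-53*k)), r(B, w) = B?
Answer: 2045598/2018081 ≈ 1.0136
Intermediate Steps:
I(k) = 1 - 85/(53*k) (I(k) = k/k + 85/((-53*k)) = 1 + 85*(-1/(53*k)) = 1 - 85/(53*k))
I(-116) + 1/(r(-73, 163) - 5179) = (-85/53 - 116)/(-116) + 1/(-73 - 5179) = -1/116*(-6233/53) + 1/(-5252) = 6233/6148 - 1/5252 = 2045598/2018081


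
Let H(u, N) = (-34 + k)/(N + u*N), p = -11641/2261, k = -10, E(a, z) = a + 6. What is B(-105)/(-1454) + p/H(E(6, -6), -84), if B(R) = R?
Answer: -659741481/5166062 ≈ -127.71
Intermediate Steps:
E(a, z) = 6 + a
p = -1663/323 (p = -11641*1/2261 = -1663/323 ≈ -5.1486)
H(u, N) = -44/(N + N*u) (H(u, N) = (-34 - 10)/(N + u*N) = -44/(N + N*u))
B(-105)/(-1454) + p/H(E(6, -6), -84) = -105/(-1454) - 1663/(323*((-44/(-84*(1 + (6 + 6)))))) = -105*(-1/1454) - 1663/(323*((-44*(-1/84)/(1 + 12)))) = 105/1454 - 1663/(323*((-44*(-1/84)/13))) = 105/1454 - 1663/(323*((-44*(-1/84)*1/13))) = 105/1454 - 1663/(323*11/273) = 105/1454 - 1663/323*273/11 = 105/1454 - 453999/3553 = -659741481/5166062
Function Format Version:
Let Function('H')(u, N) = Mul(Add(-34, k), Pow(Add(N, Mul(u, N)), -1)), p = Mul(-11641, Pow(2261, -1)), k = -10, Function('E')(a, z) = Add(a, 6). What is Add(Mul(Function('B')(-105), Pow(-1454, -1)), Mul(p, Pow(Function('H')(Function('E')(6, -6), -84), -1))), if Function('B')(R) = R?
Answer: Rational(-659741481, 5166062) ≈ -127.71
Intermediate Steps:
Function('E')(a, z) = Add(6, a)
p = Rational(-1663, 323) (p = Mul(-11641, Rational(1, 2261)) = Rational(-1663, 323) ≈ -5.1486)
Function('H')(u, N) = Mul(-44, Pow(Add(N, Mul(N, u)), -1)) (Function('H')(u, N) = Mul(Add(-34, -10), Pow(Add(N, Mul(u, N)), -1)) = Mul(-44, Pow(Add(N, Mul(N, u)), -1)))
Add(Mul(Function('B')(-105), Pow(-1454, -1)), Mul(p, Pow(Function('H')(Function('E')(6, -6), -84), -1))) = Add(Mul(-105, Pow(-1454, -1)), Mul(Rational(-1663, 323), Pow(Mul(-44, Pow(-84, -1), Pow(Add(1, Add(6, 6)), -1)), -1))) = Add(Mul(-105, Rational(-1, 1454)), Mul(Rational(-1663, 323), Pow(Mul(-44, Rational(-1, 84), Pow(Add(1, 12), -1)), -1))) = Add(Rational(105, 1454), Mul(Rational(-1663, 323), Pow(Mul(-44, Rational(-1, 84), Pow(13, -1)), -1))) = Add(Rational(105, 1454), Mul(Rational(-1663, 323), Pow(Mul(-44, Rational(-1, 84), Rational(1, 13)), -1))) = Add(Rational(105, 1454), Mul(Rational(-1663, 323), Pow(Rational(11, 273), -1))) = Add(Rational(105, 1454), Mul(Rational(-1663, 323), Rational(273, 11))) = Add(Rational(105, 1454), Rational(-453999, 3553)) = Rational(-659741481, 5166062)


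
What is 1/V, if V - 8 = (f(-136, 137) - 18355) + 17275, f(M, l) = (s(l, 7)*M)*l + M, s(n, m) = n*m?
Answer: -1/17869296 ≈ -5.5962e-8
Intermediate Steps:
s(n, m) = m*n
f(M, l) = M + 7*M*l**2 (f(M, l) = ((7*l)*M)*l + M = (7*M*l)*l + M = 7*M*l**2 + M = M + 7*M*l**2)
V = -17869296 (V = 8 + ((-136*(1 + 7*137**2) - 18355) + 17275) = 8 + ((-136*(1 + 7*18769) - 18355) + 17275) = 8 + ((-136*(1 + 131383) - 18355) + 17275) = 8 + ((-136*131384 - 18355) + 17275) = 8 + ((-17868224 - 18355) + 17275) = 8 + (-17886579 + 17275) = 8 - 17869304 = -17869296)
1/V = 1/(-17869296) = -1/17869296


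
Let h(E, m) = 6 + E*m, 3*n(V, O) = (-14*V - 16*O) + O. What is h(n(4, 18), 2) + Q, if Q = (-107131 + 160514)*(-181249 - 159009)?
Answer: -54491979076/3 ≈ -1.8164e+10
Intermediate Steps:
n(V, O) = -5*O - 14*V/3 (n(V, O) = ((-14*V - 16*O) + O)/3 = ((-16*O - 14*V) + O)/3 = (-15*O - 14*V)/3 = -5*O - 14*V/3)
Q = -18163992814 (Q = 53383*(-340258) = -18163992814)
h(n(4, 18), 2) + Q = (6 + (-5*18 - 14/3*4)*2) - 18163992814 = (6 + (-90 - 56/3)*2) - 18163992814 = (6 - 326/3*2) - 18163992814 = (6 - 652/3) - 18163992814 = -634/3 - 18163992814 = -54491979076/3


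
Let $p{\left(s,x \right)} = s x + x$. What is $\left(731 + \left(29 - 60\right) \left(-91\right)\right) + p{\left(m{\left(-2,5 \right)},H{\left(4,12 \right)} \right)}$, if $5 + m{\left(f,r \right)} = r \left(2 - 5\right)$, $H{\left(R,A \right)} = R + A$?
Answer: $3248$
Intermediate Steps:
$H{\left(R,A \right)} = A + R$
$m{\left(f,r \right)} = -5 - 3 r$ ($m{\left(f,r \right)} = -5 + r \left(2 - 5\right) = -5 + r \left(-3\right) = -5 - 3 r$)
$p{\left(s,x \right)} = x + s x$
$\left(731 + \left(29 - 60\right) \left(-91\right)\right) + p{\left(m{\left(-2,5 \right)},H{\left(4,12 \right)} \right)} = \left(731 + \left(29 - 60\right) \left(-91\right)\right) + \left(12 + 4\right) \left(1 - 20\right) = \left(731 - -2821\right) + 16 \left(1 - 20\right) = \left(731 + 2821\right) + 16 \left(1 - 20\right) = 3552 + 16 \left(-19\right) = 3552 - 304 = 3248$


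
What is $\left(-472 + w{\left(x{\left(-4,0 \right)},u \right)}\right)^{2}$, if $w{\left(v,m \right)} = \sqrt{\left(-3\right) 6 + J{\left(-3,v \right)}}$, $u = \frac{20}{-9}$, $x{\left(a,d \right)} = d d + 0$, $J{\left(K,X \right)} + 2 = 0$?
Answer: $222764 - 1888 i \sqrt{5} \approx 2.2276 \cdot 10^{5} - 4221.7 i$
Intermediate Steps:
$J{\left(K,X \right)} = -2$ ($J{\left(K,X \right)} = -2 + 0 = -2$)
$x{\left(a,d \right)} = d^{2}$ ($x{\left(a,d \right)} = d^{2} + 0 = d^{2}$)
$u = - \frac{20}{9}$ ($u = 20 \left(- \frac{1}{9}\right) = - \frac{20}{9} \approx -2.2222$)
$w{\left(v,m \right)} = 2 i \sqrt{5}$ ($w{\left(v,m \right)} = \sqrt{\left(-3\right) 6 - 2} = \sqrt{-18 - 2} = \sqrt{-20} = 2 i \sqrt{5}$)
$\left(-472 + w{\left(x{\left(-4,0 \right)},u \right)}\right)^{2} = \left(-472 + 2 i \sqrt{5}\right)^{2}$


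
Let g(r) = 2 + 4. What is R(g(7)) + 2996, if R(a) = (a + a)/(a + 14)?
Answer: 14983/5 ≈ 2996.6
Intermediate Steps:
g(r) = 6
R(a) = 2*a/(14 + a) (R(a) = (2*a)/(14 + a) = 2*a/(14 + a))
R(g(7)) + 2996 = 2*6/(14 + 6) + 2996 = 2*6/20 + 2996 = 2*6*(1/20) + 2996 = ⅗ + 2996 = 14983/5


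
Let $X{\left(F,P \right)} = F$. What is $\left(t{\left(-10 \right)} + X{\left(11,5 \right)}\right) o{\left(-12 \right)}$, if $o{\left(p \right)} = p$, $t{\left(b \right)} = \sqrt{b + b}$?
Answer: $-132 - 24 i \sqrt{5} \approx -132.0 - 53.666 i$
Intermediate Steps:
$t{\left(b \right)} = \sqrt{2} \sqrt{b}$ ($t{\left(b \right)} = \sqrt{2 b} = \sqrt{2} \sqrt{b}$)
$\left(t{\left(-10 \right)} + X{\left(11,5 \right)}\right) o{\left(-12 \right)} = \left(\sqrt{2} \sqrt{-10} + 11\right) \left(-12\right) = \left(\sqrt{2} i \sqrt{10} + 11\right) \left(-12\right) = \left(2 i \sqrt{5} + 11\right) \left(-12\right) = \left(11 + 2 i \sqrt{5}\right) \left(-12\right) = -132 - 24 i \sqrt{5}$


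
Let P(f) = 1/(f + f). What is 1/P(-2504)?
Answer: -5008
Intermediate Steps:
P(f) = 1/(2*f)
1/P(-2504) = 1/((½)/(-2504)) = 1/((½)*(-1/2504)) = 1/(-1/5008) = -5008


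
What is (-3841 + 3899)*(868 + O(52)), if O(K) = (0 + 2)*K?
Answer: 56376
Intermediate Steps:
O(K) = 2*K
(-3841 + 3899)*(868 + O(52)) = (-3841 + 3899)*(868 + 2*52) = 58*(868 + 104) = 58*972 = 56376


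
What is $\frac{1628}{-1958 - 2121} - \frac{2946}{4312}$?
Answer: $- \frac{9518335}{8794324} \approx -1.0823$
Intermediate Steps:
$\frac{1628}{-1958 - 2121} - \frac{2946}{4312} = \frac{1628}{-4079} - \frac{1473}{2156} = 1628 \left(- \frac{1}{4079}\right) - \frac{1473}{2156} = - \frac{1628}{4079} - \frac{1473}{2156} = - \frac{9518335}{8794324}$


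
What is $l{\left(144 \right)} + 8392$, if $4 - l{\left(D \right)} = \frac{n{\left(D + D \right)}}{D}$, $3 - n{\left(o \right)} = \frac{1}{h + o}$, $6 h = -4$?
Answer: $\frac{115797345}{13792} \approx 8396.0$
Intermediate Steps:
$h = - \frac{2}{3}$ ($h = \frac{1}{6} \left(-4\right) = - \frac{2}{3} \approx -0.66667$)
$n{\left(o \right)} = 3 - \frac{1}{- \frac{2}{3} + o}$
$l{\left(D \right)} = 4 - \frac{9 \left(-1 + 2 D\right)}{D \left(-2 + 6 D\right)}$ ($l{\left(D \right)} = 4 - \frac{9 \frac{1}{-2 + 3 \left(D + D\right)} \left(-1 + \left(D + D\right)\right)}{D} = 4 - \frac{9 \frac{1}{-2 + 3 \cdot 2 D} \left(-1 + 2 D\right)}{D} = 4 - \frac{9 \frac{1}{-2 + 6 D} \left(-1 + 2 D\right)}{D} = 4 - \frac{9 \left(-1 + 2 D\right)}{D \left(-2 + 6 D\right)}$)
$l{\left(144 \right)} + 8392 = \frac{9 - 3744 + 24 \cdot 144^{2}}{2 \cdot 144 \left(-1 + 3 \cdot 144\right)} + 8392 = \frac{1}{2} \cdot \frac{1}{144} \frac{1}{-1 + 432} \left(9 - 3744 + 24 \cdot 20736\right) + 8392 = \frac{1}{2} \cdot \frac{1}{144} \cdot \frac{1}{431} \left(9 - 3744 + 497664\right) + 8392 = \frac{1}{2} \cdot \frac{1}{144} \cdot \frac{1}{431} \cdot 493929 + 8392 = \frac{54881}{13792} + 8392 = \frac{115797345}{13792}$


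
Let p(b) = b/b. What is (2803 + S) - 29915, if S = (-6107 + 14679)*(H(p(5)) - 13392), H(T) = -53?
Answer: -115277652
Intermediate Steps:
p(b) = 1
S = -115250540 (S = (-6107 + 14679)*(-53 - 13392) = 8572*(-13445) = -115250540)
(2803 + S) - 29915 = (2803 - 115250540) - 29915 = -115247737 - 29915 = -115277652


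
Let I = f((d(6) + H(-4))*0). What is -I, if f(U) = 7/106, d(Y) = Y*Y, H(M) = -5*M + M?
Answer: -7/106 ≈ -0.066038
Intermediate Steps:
H(M) = -4*M
d(Y) = Y**2
f(U) = 7/106 (f(U) = 7*(1/106) = 7/106)
I = 7/106 ≈ 0.066038
-I = -1*7/106 = -7/106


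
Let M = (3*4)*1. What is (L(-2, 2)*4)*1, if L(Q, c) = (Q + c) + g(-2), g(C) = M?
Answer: 48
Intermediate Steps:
M = 12 (M = 12*1 = 12)
g(C) = 12
L(Q, c) = 12 + Q + c (L(Q, c) = (Q + c) + 12 = 12 + Q + c)
(L(-2, 2)*4)*1 = ((12 - 2 + 2)*4)*1 = (12*4)*1 = 48*1 = 48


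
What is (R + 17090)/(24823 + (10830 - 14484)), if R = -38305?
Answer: -21215/21169 ≈ -1.0022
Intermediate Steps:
(R + 17090)/(24823 + (10830 - 14484)) = (-38305 + 17090)/(24823 + (10830 - 14484)) = -21215/(24823 - 3654) = -21215/21169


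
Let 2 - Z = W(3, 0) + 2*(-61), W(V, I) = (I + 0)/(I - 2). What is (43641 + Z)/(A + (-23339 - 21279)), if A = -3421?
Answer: -43765/48039 ≈ -0.91103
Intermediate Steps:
W(V, I) = I/(-2 + I)
Z = 124 (Z = 2 - (0/(-2 + 0) + 2*(-61)) = 2 - (0/(-2) - 122) = 2 - (0*(-1/2) - 122) = 2 - (0 - 122) = 2 - 1*(-122) = 2 + 122 = 124)
(43641 + Z)/(A + (-23339 - 21279)) = (43641 + 124)/(-3421 + (-23339 - 21279)) = 43765/(-3421 - 44618) = 43765/(-48039) = 43765*(-1/48039) = -43765/48039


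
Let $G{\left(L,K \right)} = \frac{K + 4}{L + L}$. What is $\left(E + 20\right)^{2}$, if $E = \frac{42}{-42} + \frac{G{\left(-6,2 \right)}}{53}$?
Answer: $\frac{4052169}{11236} \approx 360.64$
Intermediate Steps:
$G{\left(L,K \right)} = \frac{4 + K}{2 L}$
$E = - \frac{107}{106}$ ($E = \frac{42}{-42} + \frac{\frac{1}{2} \frac{1}{-6} \left(4 + 2\right)}{53} = 42 \left(- \frac{1}{42}\right) + \frac{1}{2} \left(- \frac{1}{6}\right) 6 \cdot \frac{1}{53} = -1 - \frac{1}{106} = - \frac{107}{106} \approx -1.0094$)
$\left(E + 20\right)^{2} = \left(- \frac{107}{106} + 20\right)^{2} = \left(\frac{2013}{106}\right)^{2} = \frac{4052169}{11236}$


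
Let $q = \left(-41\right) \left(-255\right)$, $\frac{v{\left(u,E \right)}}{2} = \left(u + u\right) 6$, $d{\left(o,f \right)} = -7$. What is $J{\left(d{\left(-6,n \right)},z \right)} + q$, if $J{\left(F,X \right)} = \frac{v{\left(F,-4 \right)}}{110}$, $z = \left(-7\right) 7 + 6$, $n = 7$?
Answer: $\frac{574941}{55} \approx 10453.0$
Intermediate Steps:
$v{\left(u,E \right)} = 24 u$ ($v{\left(u,E \right)} = 2 \left(u + u\right) 6 = 2 \cdot 2 u 6 = 2 \cdot 12 u = 24 u$)
$z = -43$ ($z = -49 + 6 = -43$)
$J{\left(F,X \right)} = \frac{12 F}{55}$ ($J{\left(F,X \right)} = \frac{24 F}{110} = 24 F \frac{1}{110} = \frac{12 F}{55}$)
$q = 10455$
$J{\left(d{\left(-6,n \right)},z \right)} + q = \frac{12}{55} \left(-7\right) + 10455 = - \frac{84}{55} + 10455 = \frac{574941}{55}$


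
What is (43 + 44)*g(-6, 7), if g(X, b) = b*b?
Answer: 4263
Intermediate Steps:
g(X, b) = b²
(43 + 44)*g(-6, 7) = (43 + 44)*7² = 87*49 = 4263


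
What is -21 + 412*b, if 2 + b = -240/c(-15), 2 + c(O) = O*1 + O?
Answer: 2245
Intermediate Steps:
c(O) = -2 + 2*O (c(O) = -2 + (O*1 + O) = -2 + (O + O) = -2 + 2*O)
b = 11/2 (b = -2 - 240/(-2 + 2*(-15)) = -2 - 240/(-2 - 30) = -2 - 240/(-32) = -2 - 240*(-1/32) = -2 + 15/2 = 11/2 ≈ 5.5000)
-21 + 412*b = -21 + 412*(11/2) = -21 + 2266 = 2245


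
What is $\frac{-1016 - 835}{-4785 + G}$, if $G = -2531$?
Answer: $\frac{1851}{7316} \approx 0.25301$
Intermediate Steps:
$\frac{-1016 - 835}{-4785 + G} = \frac{-1016 - 835}{-4785 - 2531} = - \frac{1851}{-7316} = \left(-1851\right) \left(- \frac{1}{7316}\right) = \frac{1851}{7316}$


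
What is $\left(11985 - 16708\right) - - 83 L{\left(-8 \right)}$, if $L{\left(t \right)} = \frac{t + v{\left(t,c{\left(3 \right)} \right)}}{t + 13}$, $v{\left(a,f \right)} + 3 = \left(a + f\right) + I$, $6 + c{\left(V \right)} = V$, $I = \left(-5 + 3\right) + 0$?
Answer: $- \frac{25607}{5} \approx -5121.4$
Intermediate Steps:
$I = -2$ ($I = -2 + 0 = -2$)
$c{\left(V \right)} = -6 + V$
$v{\left(a,f \right)} = -5 + a + f$ ($v{\left(a,f \right)} = -3 - \left(2 - a - f\right) = -3 + \left(-2 + a + f\right) = -5 + a + f$)
$L{\left(t \right)} = \frac{-8 + 2 t}{13 + t}$ ($L{\left(t \right)} = \frac{t + \left(-5 + t + \left(-6 + 3\right)\right)}{t + 13} = \frac{t - \left(8 - t\right)}{13 + t} = \frac{t + \left(-8 + t\right)}{13 + t} = \frac{-8 + 2 t}{13 + t}$)
$\left(11985 - 16708\right) - - 83 L{\left(-8 \right)} = \left(11985 - 16708\right) - - 83 \frac{2 \left(-4 - 8\right)}{13 - 8} = \left(11985 - 16708\right) - - 83 \cdot 2 \cdot \frac{1}{5} \left(-12\right) = -4723 - - 83 \cdot 2 \cdot \frac{1}{5} \left(-12\right) = -4723 - \left(-83\right) \left(- \frac{24}{5}\right) = -4723 - \frac{1992}{5} = - \frac{25607}{5}$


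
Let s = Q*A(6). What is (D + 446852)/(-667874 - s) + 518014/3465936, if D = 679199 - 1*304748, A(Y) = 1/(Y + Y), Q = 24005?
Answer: -14997475851197/13930451137224 ≈ -1.0766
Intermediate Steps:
A(Y) = 1/(2*Y)
s = 24005/12 (s = 24005*((1/2)/6) = 24005*((1/2)*(1/6)) = 24005*(1/12) = 24005/12 ≈ 2000.4)
D = 374451 (D = 679199 - 304748 = 374451)
(D + 446852)/(-667874 - s) + 518014/3465936 = (374451 + 446852)/(-667874 - 1*24005/12) + 518014/3465936 = 821303/(-667874 - 24005/12) + 518014*(1/3465936) = 821303/(-8038493/12) + 259007/1732968 = 821303*(-12/8038493) + 259007/1732968 = -9855636/8038493 + 259007/1732968 = -14997475851197/13930451137224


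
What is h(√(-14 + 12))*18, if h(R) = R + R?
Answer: 36*I*√2 ≈ 50.912*I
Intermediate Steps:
h(R) = 2*R
h(√(-14 + 12))*18 = (2*√(-14 + 12))*18 = (2*√(-2))*18 = (2*(I*√2))*18 = (2*I*√2)*18 = 36*I*√2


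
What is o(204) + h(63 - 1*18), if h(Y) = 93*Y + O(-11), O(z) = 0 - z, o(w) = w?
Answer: 4400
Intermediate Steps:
O(z) = -z
h(Y) = 11 + 93*Y (h(Y) = 93*Y - 1*(-11) = 93*Y + 11 = 11 + 93*Y)
o(204) + h(63 - 1*18) = 204 + (11 + 93*(63 - 1*18)) = 204 + (11 + 93*(63 - 18)) = 204 + (11 + 93*45) = 204 + (11 + 4185) = 204 + 4196 = 4400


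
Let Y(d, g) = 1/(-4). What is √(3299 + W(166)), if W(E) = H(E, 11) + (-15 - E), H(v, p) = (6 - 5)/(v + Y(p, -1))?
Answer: √1370578794/663 ≈ 55.839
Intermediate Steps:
Y(d, g) = -¼
H(v, p) = 1/(-¼ + v) (H(v, p) = (6 - 5)/(v - ¼) = 1/(-¼ + v))
W(E) = -15 - E + 4/(-1 + 4*E) (W(E) = 4/(-1 + 4*E) + (-15 - E) = -15 - E + 4/(-1 + 4*E))
√(3299 + W(166)) = √(3299 + (19 - 59*166 - 4*166²)/(-1 + 4*166)) = √(3299 + (19 - 9794 - 4*27556)/(-1 + 664)) = √(3299 + (19 - 9794 - 110224)/663) = √(3299 + (1/663)*(-119999)) = √(3299 - 119999/663) = √(2067238/663) = √1370578794/663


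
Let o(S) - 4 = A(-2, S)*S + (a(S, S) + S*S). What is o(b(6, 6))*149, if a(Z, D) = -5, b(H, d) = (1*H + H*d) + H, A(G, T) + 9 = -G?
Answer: 293083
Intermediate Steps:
A(G, T) = -9 - G
b(H, d) = 2*H + H*d (b(H, d) = (H + H*d) + H = 2*H + H*d)
o(S) = -1 + S**2 - 7*S (o(S) = 4 + ((-9 - 1*(-2))*S + (-5 + S*S)) = 4 + ((-9 + 2)*S + (-5 + S**2)) = 4 + (-7*S + (-5 + S**2)) = 4 + (-5 + S**2 - 7*S) = -1 + S**2 - 7*S)
o(b(6, 6))*149 = (-1 + (6*(2 + 6))**2 - 42*(2 + 6))*149 = (-1 + (6*8)**2 - 42*8)*149 = (-1 + 48**2 - 7*48)*149 = (-1 + 2304 - 336)*149 = 1967*149 = 293083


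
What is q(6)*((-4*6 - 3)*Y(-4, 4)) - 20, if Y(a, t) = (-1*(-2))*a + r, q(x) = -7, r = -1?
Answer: -1721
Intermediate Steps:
Y(a, t) = -1 + 2*a (Y(a, t) = (-1*(-2))*a - 1 = 2*a - 1 = -1 + 2*a)
q(6)*((-4*6 - 3)*Y(-4, 4)) - 20 = -7*(-4*6 - 3)*(-1 + 2*(-4)) - 20 = -7*(-24 - 3)*(-1 - 8) - 20 = -(-189)*(-9) - 20 = -7*243 - 20 = -1701 - 20 = -1721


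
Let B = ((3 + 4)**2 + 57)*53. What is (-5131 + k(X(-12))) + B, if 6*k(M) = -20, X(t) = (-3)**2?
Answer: 1451/3 ≈ 483.67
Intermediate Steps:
B = 5618 (B = (7**2 + 57)*53 = (49 + 57)*53 = 106*53 = 5618)
X(t) = 9
k(M) = -10/3 (k(M) = (1/6)*(-20) = -10/3)
(-5131 + k(X(-12))) + B = (-5131 - 10/3) + 5618 = -15403/3 + 5618 = 1451/3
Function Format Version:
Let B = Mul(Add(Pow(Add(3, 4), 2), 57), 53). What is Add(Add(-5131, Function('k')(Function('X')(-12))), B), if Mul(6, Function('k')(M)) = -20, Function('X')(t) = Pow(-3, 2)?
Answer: Rational(1451, 3) ≈ 483.67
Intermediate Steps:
B = 5618 (B = Mul(Add(Pow(7, 2), 57), 53) = Mul(Add(49, 57), 53) = Mul(106, 53) = 5618)
Function('X')(t) = 9
Function('k')(M) = Rational(-10, 3) (Function('k')(M) = Mul(Rational(1, 6), -20) = Rational(-10, 3))
Add(Add(-5131, Function('k')(Function('X')(-12))), B) = Add(Add(-5131, Rational(-10, 3)), 5618) = Add(Rational(-15403, 3), 5618) = Rational(1451, 3)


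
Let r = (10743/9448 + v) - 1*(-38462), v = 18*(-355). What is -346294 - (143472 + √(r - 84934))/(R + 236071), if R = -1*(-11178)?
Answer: -85620988678/247249 - I*√1179652320746/1168004276 ≈ -3.4629e+5 - 0.00092989*I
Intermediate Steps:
R = 11178
v = -6390
r = 303026999/9448 (r = (10743/9448 - 6390) - 1*(-38462) = (10743*(1/9448) - 6390) + 38462 = (10743/9448 - 6390) + 38462 = -60361977/9448 + 38462 = 303026999/9448 ≈ 32073.)
-346294 - (143472 + √(r - 84934))/(R + 236071) = -346294 - (143472 + √(303026999/9448 - 84934))/(11178 + 236071) = -346294 - (143472 + √(-499429433/9448))/247249 = -346294 - (143472 + I*√1179652320746/4724)/247249 = -346294 - (143472/247249 + I*√1179652320746/1168004276) = -346294 + (-143472/247249 - I*√1179652320746/1168004276) = -85620988678/247249 - I*√1179652320746/1168004276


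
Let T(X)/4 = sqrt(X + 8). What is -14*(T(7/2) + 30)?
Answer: -420 - 28*sqrt(46) ≈ -609.91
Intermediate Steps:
T(X) = 4*sqrt(8 + X) (T(X) = 4*sqrt(X + 8) = 4*sqrt(8 + X))
-14*(T(7/2) + 30) = -14*(4*sqrt(8 + 7/2) + 30) = -14*(4*sqrt(23/2) + 30) = -14*(4*(sqrt(46)/2) + 30) = -14*(2*sqrt(46) + 30) = -14*(30 + 2*sqrt(46)) = -420 - 28*sqrt(46)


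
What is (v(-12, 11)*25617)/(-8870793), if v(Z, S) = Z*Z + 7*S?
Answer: -1887119/2956931 ≈ -0.63820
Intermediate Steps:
v(Z, S) = Z² + 7*S
(v(-12, 11)*25617)/(-8870793) = (((-12)² + 7*11)*25617)/(-8870793) = ((144 + 77)*25617)*(-1/8870793) = (221*25617)*(-1/8870793) = 5661357*(-1/8870793) = -1887119/2956931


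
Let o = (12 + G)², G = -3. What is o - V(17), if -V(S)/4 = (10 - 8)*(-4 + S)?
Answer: 185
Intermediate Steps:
V(S) = 32 - 8*S (V(S) = -4*(10 - 8)*(-4 + S) = -8*(-4 + S) = -4*(-8 + 2*S) = 32 - 8*S)
o = 81 (o = (12 - 3)² = 9² = 81)
o - V(17) = 81 - (32 - 8*17) = 81 - (32 - 136) = 81 - 1*(-104) = 81 + 104 = 185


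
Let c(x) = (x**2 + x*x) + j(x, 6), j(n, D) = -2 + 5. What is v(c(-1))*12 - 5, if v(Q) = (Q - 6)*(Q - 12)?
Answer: 79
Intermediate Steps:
j(n, D) = 3
c(x) = 3 + 2*x**2 (c(x) = (x**2 + x*x) + 3 = (x**2 + x**2) + 3 = 2*x**2 + 3 = 3 + 2*x**2)
v(Q) = (-12 + Q)*(-6 + Q) (v(Q) = (-6 + Q)*(-12 + Q) = (-12 + Q)*(-6 + Q))
v(c(-1))*12 - 5 = (72 + (3 + 2*(-1)**2)**2 - 18*(3 + 2*(-1)**2))*12 - 5 = (72 + (3 + 2*1)**2 - 18*(3 + 2*1))*12 - 5 = (72 + (3 + 2)**2 - 18*(3 + 2))*12 - 5 = (72 + 5**2 - 18*5)*12 - 5 = (72 + 25 - 90)*12 - 5 = 7*12 - 5 = 84 - 5 = 79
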